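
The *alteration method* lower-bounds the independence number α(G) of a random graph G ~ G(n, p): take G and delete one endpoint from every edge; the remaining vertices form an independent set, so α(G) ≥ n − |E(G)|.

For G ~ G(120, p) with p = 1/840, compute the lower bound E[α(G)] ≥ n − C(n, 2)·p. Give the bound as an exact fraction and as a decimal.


E[|E(G)|] = C(120, 2)·p = 7140 · (1/840) = 17/2.
E[α(G)] ≥ n − E[|E(G)|] = 120 − 17/2 = 223/2.
Numerically: ≈ 111.50000.
(This is only a lower bound; the true E[α(G)] may be larger.)

E[α(G)] ≥ 223/2 ≈ 111.50000.


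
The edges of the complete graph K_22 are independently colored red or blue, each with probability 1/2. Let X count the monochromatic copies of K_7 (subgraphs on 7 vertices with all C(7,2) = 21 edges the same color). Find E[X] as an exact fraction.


Let X = Σ_S X_S over the C(22, 7) = 170544 subsets S of size 7, where X_S = 1 if the K_7 on S is monochromatic.
For a fixed S, the K_7 on S has C(7, 2) = 21 edges. P[all 21 edges red] = (1/2)^21, and likewise for blue, so P[monochromatic] = 2·(1/2)^21 = 2^{1 − 21} = 1/1048576.
By linearity: E[X] = C(22, 7) · 2^{1 − 21} = 170544 · 1/1048576 = 10659/65536.
Numerically: E[X] ≈ 0.16264.

E[X] = C(22,7)·2^(1−C(7,2)) = 10659/65536 ≈ 0.16264.


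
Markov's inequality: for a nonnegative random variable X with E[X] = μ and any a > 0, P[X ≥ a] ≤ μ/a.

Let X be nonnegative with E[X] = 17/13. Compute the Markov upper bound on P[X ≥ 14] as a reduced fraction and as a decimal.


μ = E[X] = 17/13, a = 14.
Markov: P[X ≥ 14] ≤ μ/a = (17/13)/14 = 17/182.
Numerically: ≈ 0.093.
(Since a = 14 > μ = 1.308, the bound 17/182 is < 1 and informative.)

P[X ≥ 14] ≤ 17/182 ≈ 0.093.


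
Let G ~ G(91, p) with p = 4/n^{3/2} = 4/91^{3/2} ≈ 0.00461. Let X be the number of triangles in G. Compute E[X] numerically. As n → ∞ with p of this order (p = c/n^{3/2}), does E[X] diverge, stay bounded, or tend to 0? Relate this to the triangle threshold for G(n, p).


Number of potential triangles: C(91, 3) = 121485.
Each occurs with probability p³ ≈ (0.00461)³ ≈ 9.78349e-08.
By linearity: E[X] = C(91, 3)·p³ ≈ 121485 · 9.78349e-08 ≈ 0.012.
Since α = 3/2 > 1, p = c/n^{3/2} = o(1/n) is below the triangle threshold p ~ 1/n. Asymptotically E[X] ~ (c³/6)·n^{3(1−α)} = (4³/6)·n^{-1.5} → 0, so by Markov's inequality G has no triangles w.h.p.

E[X] ≈ 0.012; in regime p = Θ(1/n^{3/2}) E[X] tends to 0 (below the triangle threshold p ~ 1/n).


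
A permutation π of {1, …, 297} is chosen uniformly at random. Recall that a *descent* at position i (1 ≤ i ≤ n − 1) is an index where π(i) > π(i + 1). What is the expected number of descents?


Write X = Σ X_I over i = 1, …, 296, with X_I the indicator of one descent.
There are 296 indicators.
For each fixed i, the pair (π(i), π(i+1)) is a uniformly random ordered pair of distinct values from {1, …, 297}; by symmetry P[π(i) > π(i+1)] = 1/2.
By linearity: E[X] = 296 · (1/2) = (297 − 1) · (1/2) = 148 ≈ 148.00000.

E[X] = 148 = 148.00000.


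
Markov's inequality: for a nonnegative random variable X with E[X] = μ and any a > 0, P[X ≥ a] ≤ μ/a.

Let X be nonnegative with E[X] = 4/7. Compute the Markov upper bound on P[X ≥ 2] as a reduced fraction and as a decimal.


μ = E[X] = 4/7, a = 2.
Markov: P[X ≥ 2] ≤ μ/a = (4/7)/2 = 2/7.
Numerically: ≈ 0.286.
(Since a = 2 > μ = 0.571, the bound 2/7 is < 1 and informative.)

P[X ≥ 2] ≤ 2/7 ≈ 0.286.


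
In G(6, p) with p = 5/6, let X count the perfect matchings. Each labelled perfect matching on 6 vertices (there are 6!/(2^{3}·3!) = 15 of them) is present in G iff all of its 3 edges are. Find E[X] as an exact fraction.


K_6 has 6!/(2^{3}·3!) = 15 labelled perfect matchings.
For each such perfect matching H, let X_H = 1 if all 3 edges of H are present in G. Then P[X_H = 1] = p^{3} = (5/6)^{3} = 125/216.
By linearity of expectation: E[X] = Σ_H E[X_H] = 15 · p^{3} = 15 · 125/216 = 625/72.
Numerically: E[X] ≈ 8.681.

E[X] = 15 · (5/6)^{3} = 625/72 ≈ 8.681.


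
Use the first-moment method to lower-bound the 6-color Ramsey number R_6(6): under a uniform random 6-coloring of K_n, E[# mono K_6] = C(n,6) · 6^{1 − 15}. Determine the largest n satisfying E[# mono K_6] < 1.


We need C(n, 6) · 6^{1 − 15} < 1, i.e. C(n, 6) < 6^{15 − 1} = 78364164096.
Check values of n near the boundary:
  n = 192: C(192, 6) = 64300886496; 64300886496 < 78364164096? YES
  n = 193: C(193, 6) = 66364016544; 66364016544 < 78364164096? YES
  n = 194: C(194, 6) = 68482017072; 68482017072 < 78364164096? YES
  n = 195: C(195, 6) = 70656049360; 70656049360 < 78364164096? YES
  n = 196: C(196, 6) = 72887293024; 72887293024 < 78364164096? YES
  n = 197: C(197, 6) = 75176946208; 75176946208 < 78364164096? YES
  n = 198: C(198, 6) = 77526225777; 77526225777 < 78364164096? YES
  n = 199: C(199, 6) = 79936367511; 79936367511 < 78364164096? NO
The largest n with C(n, 6) < 78364164096 is n = 198 (where E[X] = 25842075259/26121388032 ≈ 0.989307). Hence R_6(6) > 198, i.e. R_6(6) ≥ 199.

Largest n = 198; hence R_6(6) > 198.


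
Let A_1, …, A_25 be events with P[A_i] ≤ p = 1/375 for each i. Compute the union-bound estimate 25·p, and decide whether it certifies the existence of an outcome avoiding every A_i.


Union bound: P[∪_{i=1}^{25} A_i] ≤ Σ_i P[A_i] ≤ 25·p = 25·(1/375) = 1/15.
Numerically: 1/15 ≈ 0.067.
Is 1/15 < 1? YES.
Since P[∪ A_i] ≤ 1/15 < 1, the complement has P[∩ A_i^c] ≥ 1 − 1/15 = 14/15 > 0, so some outcome avoids every A_i.

25·p = 1/15 ≈ 0.067; existence CERTIFIED by the union bound.


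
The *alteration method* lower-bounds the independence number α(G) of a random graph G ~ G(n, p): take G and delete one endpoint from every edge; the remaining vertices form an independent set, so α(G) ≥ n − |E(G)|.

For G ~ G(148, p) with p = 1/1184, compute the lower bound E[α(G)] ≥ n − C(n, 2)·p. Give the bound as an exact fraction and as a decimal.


E[|E(G)|] = C(148, 2)·p = 10878 · (1/1184) = 147/16.
E[α(G)] ≥ n − E[|E(G)|] = 148 − 147/16 = 2221/16.
Numerically: ≈ 138.8125.
(This is only a lower bound; the true E[α(G)] may be larger.)

E[α(G)] ≥ 2221/16 ≈ 138.8125.


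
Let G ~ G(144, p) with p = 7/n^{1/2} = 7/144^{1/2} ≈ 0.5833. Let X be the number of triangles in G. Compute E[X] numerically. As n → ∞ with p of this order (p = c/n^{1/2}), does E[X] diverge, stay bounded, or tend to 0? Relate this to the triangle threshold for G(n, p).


Number of potential triangles: C(144, 3) = 487344.
Each occurs with probability p³ ≈ (0.5833)³ ≈ 1.984954e-01.
By linearity: E[X] = C(144, 3)·p³ ≈ 487344 · 1.984954e-01 ≈ 96735.5278.
Since α = 1/2 < 1, p = c/n^{1/2} ≫ 1/n is above the triangle threshold p ~ 1/n. Asymptotically E[X] ~ (c³/6)·n^{3(1−α)} = (7³/6)·n^{1.5} → ∞; triangles are abundant w.h.p.

E[X] ≈ 96735.5278; in regime p = Θ(1/n^{1/2}) E[X] diverges (above the triangle threshold p ~ 1/n).


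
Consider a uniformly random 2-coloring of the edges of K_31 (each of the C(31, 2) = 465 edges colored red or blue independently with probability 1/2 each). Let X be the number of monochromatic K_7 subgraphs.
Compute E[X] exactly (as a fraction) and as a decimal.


Let X = Σ_S X_S over the C(31, 7) = 2629575 subsets S of size 7, where X_S = 1 if the K_7 on S is monochromatic.
For a fixed S, the K_7 on S has C(7, 2) = 21 edges. P[all 21 edges red] = (1/2)^21, and likewise for blue, so P[monochromatic] = 2·(1/2)^21 = 2^{1 − 21} = 1/1048576.
By linearity of expectation: E[X] = C(31, 7) · 2^{1 − 21} = 2629575 · 1/1048576 = 2629575/1048576.
Numerically: E[X] ≈ 2.50776.

E[X] = C(31,7)·2^(1−C(7,2)) = 2629575/1048576 ≈ 2.50776.


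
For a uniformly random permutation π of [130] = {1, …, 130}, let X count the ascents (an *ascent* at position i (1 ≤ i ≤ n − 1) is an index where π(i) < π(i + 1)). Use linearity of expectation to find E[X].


Write X = Σ X_I over i = 1, …, 129, with X_I the indicator of one ascent.
There are 129 indicators.
For each fixed i, the pair (π(i), π(i+1)) is a uniformly random ordered pair of distinct values from {1, …, 130}; by symmetry P[π(i) < π(i+1)] = 1/2.
By linearity: E[X] = 129 · (1/2) = (130 − 1) · (1/2) = 129/2 ≈ 64.50000.

E[X] = 129/2 = 64.50000.


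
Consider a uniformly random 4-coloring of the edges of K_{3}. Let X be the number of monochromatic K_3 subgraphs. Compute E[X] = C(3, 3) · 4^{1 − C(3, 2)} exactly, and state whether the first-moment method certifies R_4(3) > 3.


E[X] = C(3, 3) · 4^{1 − 3} = 1 · 4^{−2} = 1/16.
As a reduced fraction: E[X] = 1/16 ≈ 0.0625.
Is E[X] < 1? YES.
Since E[X] < 1, there exists a 4-coloring of K_{3} with no monochromatic K_3; hence R_4(3) > 3.

E[X] = 1/16 ≈ 0.0625; E[X] < 1, so R_4(3) > 3.


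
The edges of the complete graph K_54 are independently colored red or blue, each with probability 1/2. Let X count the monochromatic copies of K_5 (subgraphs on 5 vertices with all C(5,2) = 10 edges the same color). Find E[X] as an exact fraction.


Let X = Σ_S X_S over the C(54, 5) = 3162510 subsets S of size 5, where X_S = 1 if the K_5 on S is monochromatic.
For a fixed S, the K_5 on S has C(5, 2) = 10 edges. P[all 10 edges red] = (1/2)^10, and likewise for blue, so P[monochromatic] = 2·(1/2)^10 = 2^{1 − 10} = 1/512.
By linearity of expectation: E[X] = C(54, 5) · 2^{1 − 10} = 3162510 · 1/512 = 1581255/256.
Numerically: E[X] ≈ 6176.77734.

E[X] = C(54,5)·2^(1−C(5,2)) = 1581255/256 ≈ 6176.77734.


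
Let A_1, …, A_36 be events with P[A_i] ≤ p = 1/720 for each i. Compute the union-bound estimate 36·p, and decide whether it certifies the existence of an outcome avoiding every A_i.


Union bound: P[∪_{i=1}^{36} A_i] ≤ Σ_i P[A_i] ≤ 36·p = 36·(1/720) = 1/20.
Numerically: 1/20 ≈ 0.0500.
Is 1/20 < 1? YES.
Since P[∪ A_i] ≤ 1/20 < 1, the complement has P[∩ A_i^c] ≥ 1 − 1/20 = 19/20 > 0, so some outcome avoids every A_i.

36·p = 1/20 ≈ 0.0500; existence CERTIFIED by the union bound.


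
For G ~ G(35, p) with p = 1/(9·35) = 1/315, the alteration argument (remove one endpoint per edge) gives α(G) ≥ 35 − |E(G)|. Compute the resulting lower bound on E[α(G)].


E[|E(G)|] = C(35, 2)·p = 595 · (1/315) = 17/9.
E[α(G)] ≥ n − E[|E(G)|] = 35 − 17/9 = 298/9.
Numerically: ≈ 33.111.
(This is only a lower bound; the true E[α(G)] may be larger.)

E[α(G)] ≥ 298/9 ≈ 33.111.


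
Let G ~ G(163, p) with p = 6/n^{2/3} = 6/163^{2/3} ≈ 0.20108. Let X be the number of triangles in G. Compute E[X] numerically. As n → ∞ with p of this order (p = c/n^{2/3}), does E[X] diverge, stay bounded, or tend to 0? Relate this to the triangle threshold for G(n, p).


Number of potential triangles: C(163, 3) = 708561.
Each occurs with probability p³ ≈ (0.20108)³ ≈ 8.1297753e-03.
By linearity: E[X] = C(163, 3)·p³ ≈ 708561 · 8.1297753e-03 ≈ 5760.44172.
Since α = 2/3 < 1, p = c/n^{2/3} ≫ 1/n is above the triangle threshold p ~ 1/n. Asymptotically E[X] ~ (c³/6)·n^{3(1−α)} = (6³/6)·n^{1} → ∞; triangles are abundant w.h.p.

E[X] ≈ 5760.44172; in regime p = Θ(1/n^{2/3}) E[X] diverges (above the triangle threshold p ~ 1/n).


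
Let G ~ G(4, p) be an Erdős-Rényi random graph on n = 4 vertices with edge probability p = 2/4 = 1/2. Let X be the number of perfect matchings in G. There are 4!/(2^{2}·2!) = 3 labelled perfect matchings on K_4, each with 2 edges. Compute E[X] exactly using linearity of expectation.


K_4 has 4!/(2^{2}·2!) = 3 labelled perfect matchings.
For each such perfect matching H, let X_H = 1 if all 2 edges of H are present in G. Then P[X_H = 1] = p^{2} = (1/2)^{2} = 1/4.
By linearity of expectation: E[X] = Σ_H E[X_H] = 3 · p^{2} = 3 · 1/4 = 3/4.
Numerically: E[X] ≈ 0.75.

E[X] = 3 · (1/2)^{2} = 3/4 ≈ 0.75.


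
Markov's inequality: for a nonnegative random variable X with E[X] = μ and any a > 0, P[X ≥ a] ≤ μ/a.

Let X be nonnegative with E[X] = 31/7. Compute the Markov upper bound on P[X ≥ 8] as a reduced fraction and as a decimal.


μ = E[X] = 31/7, a = 8.
Markov: P[X ≥ 8] ≤ μ/a = (31/7)/8 = 31/56.
Numerically: ≈ 0.55357.
(Since a = 8 > μ = 4.42857, the bound 31/56 is < 1 and informative.)

P[X ≥ 8] ≤ 31/56 ≈ 0.55357.


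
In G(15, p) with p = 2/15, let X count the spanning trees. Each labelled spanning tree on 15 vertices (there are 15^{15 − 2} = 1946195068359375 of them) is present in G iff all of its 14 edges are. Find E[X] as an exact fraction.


K_15 has 15^{15 − 2} = 1946195068359375 labelled spanning trees.
For each such spanning tree H, let X_H = 1 if all 14 edges of H are present in G. Then P[X_H = 1] = p^{14} = (2/15)^{14} = 16384/29192926025390625.
Summing the indicators: E[X] = Σ_H E[X_H] = 1946195068359375 · p^{14} = 1946195068359375 · 16384/29192926025390625 = 16384/15.
Numerically: E[X] ≈ 1092.27.

E[X] = 1946195068359375 · (2/15)^{14} = 16384/15 ≈ 1092.27.


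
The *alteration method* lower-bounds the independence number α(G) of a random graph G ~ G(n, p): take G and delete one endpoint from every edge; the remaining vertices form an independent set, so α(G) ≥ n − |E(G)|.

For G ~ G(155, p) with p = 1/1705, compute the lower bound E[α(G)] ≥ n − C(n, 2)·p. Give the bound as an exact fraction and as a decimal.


E[|E(G)|] = C(155, 2)·p = 11935 · (1/1705) = 7.
E[α(G)] ≥ n − E[|E(G)|] = 155 − 7 = 148.
Numerically: ≈ 148.0000.
(This is only a lower bound; the true E[α(G)] may be larger.)

E[α(G)] ≥ 148 ≈ 148.0000.


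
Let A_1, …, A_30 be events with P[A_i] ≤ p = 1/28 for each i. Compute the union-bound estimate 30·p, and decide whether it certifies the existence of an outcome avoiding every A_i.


Union bound: P[∪_{i=1}^{30} A_i] ≤ Σ_i P[A_i] ≤ 30·p = 30·(1/28) = 15/14.
Numerically: 15/14 ≈ 1.071.
Is 15/14 < 1? NO.
Since the bound 15/14 is ≥ 1, the union bound is uninformative here; it does NOT by itself certify existence.

30·p = 15/14 ≈ 1.071; existence NOT certified by the union bound.


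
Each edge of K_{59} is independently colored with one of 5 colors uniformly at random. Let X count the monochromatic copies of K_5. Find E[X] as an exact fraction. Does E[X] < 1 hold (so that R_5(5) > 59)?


E[X] = C(59, 5) · 5^{1 − 10} = 5006386 · 5^{−9} = 5006386/1953125.
As a reduced fraction: E[X] = 5006386/1953125 ≈ 2.56327.
Is E[X] < 1? NO.
Since E[X] ≥ 1, the first-moment bound is inconclusive at n = 59; it does NOT by itself certify R_5(5) > 59.

E[X] = 5006386/1953125 ≈ 2.56327; E[X] ≥ 1; first-moment method inconclusive here.


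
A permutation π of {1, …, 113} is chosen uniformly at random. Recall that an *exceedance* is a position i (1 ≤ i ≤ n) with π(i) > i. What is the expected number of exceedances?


Write X = Σ_{i=1}^{113} X_i, where X_i = 1_{π(i) > i}.
For each fixed i, π(i) is uniform over {1, …, 113} (marginal of a uniform permutation), so P[π(i) > i] = (n − i)/n. Summing: Σ_{i=1}^{113} (n − i)/n = (0 + 1 + … + 112)/113 = 113(113 − 1)/(2·113) = (113 − 1)/2.
Hence E[X] = Σ_{i=1}^{113} (113 − i)/113 = 56 ≈ 56.00000.

E[X] = 56 = 56.00000.


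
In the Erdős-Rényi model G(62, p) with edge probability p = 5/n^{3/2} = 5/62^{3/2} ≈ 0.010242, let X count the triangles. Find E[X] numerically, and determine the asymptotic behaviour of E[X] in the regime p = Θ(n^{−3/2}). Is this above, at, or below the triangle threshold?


Number of potential triangles: C(62, 3) = 37820.
Each occurs with probability p³ ≈ (0.010242)³ ≈ 1.0743540e-06.
By linearity: E[X] = C(62, 3)·p³ ≈ 37820 · 1.0743540e-06 ≈ 0.04063.
Since α = 3/2 > 1, p = c/n^{3/2} = o(1/n) is below the triangle threshold p ~ 1/n. Asymptotically E[X] ~ (c³/6)·n^{3(1−α)} = (5³/6)·n^{-1.5} → 0, so by Markov's inequality G has no triangles w.h.p.

E[X] ≈ 0.04063; in regime p = Θ(1/n^{3/2}) E[X] tends to 0 (below the triangle threshold p ~ 1/n).


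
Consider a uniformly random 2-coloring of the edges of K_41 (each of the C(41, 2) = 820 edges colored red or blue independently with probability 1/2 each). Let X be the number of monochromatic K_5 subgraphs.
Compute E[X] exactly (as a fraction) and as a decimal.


Let X = Σ_S X_S over the C(41, 5) = 749398 subsets S of size 5, where X_S = 1 if the K_5 on S is monochromatic.
For a fixed S, the K_5 on S has C(5, 2) = 10 edges. P[all 10 edges red] = (1/2)^10, and likewise for blue, so P[monochromatic] = 2·(1/2)^10 = 2^{1 − 10} = 1/512.
By linearity of expectation: E[X] = C(41, 5) · 2^{1 − 10} = 749398 · 1/512 = 374699/256.
Numerically: E[X] ≈ 1463.6680.

E[X] = C(41,5)·2^(1−C(5,2)) = 374699/256 ≈ 1463.6680.


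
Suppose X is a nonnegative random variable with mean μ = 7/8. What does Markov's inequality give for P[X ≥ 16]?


μ = E[X] = 7/8, a = 16.
Markov: P[X ≥ 16] ≤ μ/a = (7/8)/16 = 7/128.
Numerically: ≈ 0.0547.
(Since a = 16 > μ = 0.8750, the bound 7/128 is < 1 and informative.)

P[X ≥ 16] ≤ 7/128 ≈ 0.0547.


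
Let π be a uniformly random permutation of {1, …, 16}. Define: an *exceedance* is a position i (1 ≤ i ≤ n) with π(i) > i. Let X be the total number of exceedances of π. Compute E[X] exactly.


Write X = Σ_{i=1}^{16} X_i, where X_i = 1_{π(i) > i}.
For each fixed i, π(i) is uniform over {1, …, 16} (marginal of a uniform permutation), so P[π(i) > i] = (n − i)/n. Summing: Σ_{i=1}^{16} (n − i)/n = (0 + 1 + … + 15)/16 = 16(16 − 1)/(2·16) = (16 − 1)/2.
Hence E[X] = Σ_{i=1}^{16} (16 − i)/16 = 15/2 ≈ 7.50000.

E[X] = 15/2 = 7.50000.


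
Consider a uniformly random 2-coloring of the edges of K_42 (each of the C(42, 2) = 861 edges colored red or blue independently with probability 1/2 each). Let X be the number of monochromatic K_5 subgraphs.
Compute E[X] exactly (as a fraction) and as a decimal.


Let X = Σ_S X_S over the C(42, 5) = 850668 subsets S of size 5, where X_S = 1 if the K_5 on S is monochromatic.
For a fixed S, the K_5 on S has C(5, 2) = 10 edges. P[all 10 edges red] = (1/2)^10, and likewise for blue, so P[monochromatic] = 2·(1/2)^10 = 2^{1 − 10} = 1/512.
Summing: E[X] = C(42, 5) · 2^{1 − 10} = 850668 · 1/512 = 212667/128.
Numerically: E[X] ≈ 1661.46094.

E[X] = C(42,5)·2^(1−C(5,2)) = 212667/128 ≈ 1661.46094.


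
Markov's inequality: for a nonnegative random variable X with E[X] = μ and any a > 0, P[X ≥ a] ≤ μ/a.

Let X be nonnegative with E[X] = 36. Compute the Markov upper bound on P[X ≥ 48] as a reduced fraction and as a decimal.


μ = E[X] = 36, a = 48.
Markov: P[X ≥ 48] ≤ μ/a = (36)/48 = 3/4.
Numerically: ≈ 0.750000.
(Since a = 48 > μ = 36.000000, the bound 3/4 is < 1 and informative.)

P[X ≥ 48] ≤ 3/4 ≈ 0.750000.


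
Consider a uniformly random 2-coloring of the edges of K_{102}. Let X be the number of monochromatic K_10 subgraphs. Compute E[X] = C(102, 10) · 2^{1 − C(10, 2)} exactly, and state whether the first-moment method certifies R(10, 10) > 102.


E[X] = C(102, 10) · 2^{1 − 45} = 21300860967540 · 2^{−44} = 21300860967540/17592186044416.
As a reduced fraction: E[X] = 5325215241885/4398046511104 ≈ 1.211.
Is E[X] < 1? NO.
Since E[X] ≥ 1, the first-moment bound is inconclusive at n = 102; it does NOT by itself certify R(10, 10) > 102.

E[X] = 5325215241885/4398046511104 ≈ 1.211; E[X] ≥ 1; first-moment method inconclusive here.


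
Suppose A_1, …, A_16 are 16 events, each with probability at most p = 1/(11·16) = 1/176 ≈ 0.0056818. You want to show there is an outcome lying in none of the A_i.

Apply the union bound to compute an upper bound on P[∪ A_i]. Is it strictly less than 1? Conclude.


Union bound: P[∪_{i=1}^{16} A_i] ≤ Σ_i P[A_i] ≤ 16·p = 16·(1/176) = 1/11.
Numerically: 1/11 ≈ 0.0909091.
Is 1/11 < 1? YES.
Since P[∪ A_i] ≤ 1/11 < 1, the complement has P[∩ A_i^c] ≥ 1 − 1/11 = 10/11 > 0, so some outcome avoids every A_i.

16·p = 1/11 ≈ 0.0909091; existence CERTIFIED by the union bound.


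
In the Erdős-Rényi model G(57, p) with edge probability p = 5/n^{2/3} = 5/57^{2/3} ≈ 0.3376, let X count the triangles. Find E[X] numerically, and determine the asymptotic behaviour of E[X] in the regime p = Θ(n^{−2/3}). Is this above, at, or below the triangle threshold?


Number of potential triangles: C(57, 3) = 29260.
Each occurs with probability p³ ≈ (0.3376)³ ≈ 3.847338e-02.
By linearity: E[X] = C(57, 3)·p³ ≈ 29260 · 3.847338e-02 ≈ 1125.7310.
Since α = 2/3 < 1, p = c/n^{2/3} ≫ 1/n is above the triangle threshold p ~ 1/n. Asymptotically E[X] ~ (c³/6)·n^{3(1−α)} = (5³/6)·n^{1} → ∞; triangles are abundant w.h.p.

E[X] ≈ 1125.7310; in regime p = Θ(1/n^{2/3}) E[X] diverges (above the triangle threshold p ~ 1/n).


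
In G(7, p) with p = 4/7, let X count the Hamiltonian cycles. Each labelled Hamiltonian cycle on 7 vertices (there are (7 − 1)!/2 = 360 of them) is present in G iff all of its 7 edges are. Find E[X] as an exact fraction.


K_7 has (7 − 1)!/2 = 360 labelled Hamiltonian cycles.
For each such Hamiltonian cycle H, let X_H = 1 if all 7 edges of H are present in G. Then P[X_H = 1] = p^{7} = (4/7)^{7} = 16384/823543.
By linearity: E[X] = Σ_H E[X_H] = 360 · p^{7} = 360 · 16384/823543 = 5898240/823543.
Numerically: E[X] ≈ 7.16.

E[X] = 360 · (4/7)^{7} = 5898240/823543 ≈ 7.16.


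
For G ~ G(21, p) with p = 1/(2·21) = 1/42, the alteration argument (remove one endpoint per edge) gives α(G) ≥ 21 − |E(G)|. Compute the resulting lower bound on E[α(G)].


E[|E(G)|] = C(21, 2)·p = 210 · (1/42) = 5.
E[α(G)] ≥ n − E[|E(G)|] = 21 − 5 = 16.
Numerically: ≈ 16.000000.
(This is only a lower bound; the true E[α(G)] may be larger.)

E[α(G)] ≥ 16 ≈ 16.000000.


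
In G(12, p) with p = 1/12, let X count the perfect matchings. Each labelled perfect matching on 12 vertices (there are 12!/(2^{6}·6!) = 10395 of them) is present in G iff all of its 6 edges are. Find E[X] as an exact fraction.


K_12 has 12!/(2^{6}·6!) = 10395 labelled perfect matchings.
For each such perfect matching H, let X_H = 1 if all 6 edges of H are present in G. Then P[X_H = 1] = p^{6} = (1/12)^{6} = 1/2985984.
By linearity: E[X] = Σ_H E[X_H] = 10395 · p^{6} = 10395 · 1/2985984 = 385/110592.
Numerically: E[X] ≈ 0.00348.

E[X] = 10395 · (1/12)^{6} = 385/110592 ≈ 0.00348.


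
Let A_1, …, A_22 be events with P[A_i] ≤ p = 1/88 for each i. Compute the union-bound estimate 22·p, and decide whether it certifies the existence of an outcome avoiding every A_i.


Union bound: P[∪_{i=1}^{22} A_i] ≤ Σ_i P[A_i] ≤ 22·p = 22·(1/88) = 1/4.
Numerically: 1/4 ≈ 0.25000.
Is 1/4 < 1? YES.
Since P[∪ A_i] ≤ 1/4 < 1, the complement has P[∩ A_i^c] ≥ 1 − 1/4 = 3/4 > 0, so some outcome avoids every A_i.

22·p = 1/4 ≈ 0.25000; existence CERTIFIED by the union bound.


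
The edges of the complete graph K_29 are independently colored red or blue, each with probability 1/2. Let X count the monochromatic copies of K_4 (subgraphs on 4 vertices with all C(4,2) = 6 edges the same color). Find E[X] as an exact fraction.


Let X = Σ_S X_S over the C(29, 4) = 23751 subsets S of size 4, where X_S = 1 if the K_4 on S is monochromatic.
For a fixed S, the K_4 on S has C(4, 2) = 6 edges. P[all 6 edges red] = (1/2)^6, and likewise for blue, so P[monochromatic] = 2·(1/2)^6 = 2^{1 − 6} = 1/32.
By linearity: E[X] = C(29, 4) · 2^{1 − 6} = 23751 · 1/32 = 23751/32.
Numerically: E[X] ≈ 742.21875.

E[X] = C(29,4)·2^(1−C(4,2)) = 23751/32 ≈ 742.21875.


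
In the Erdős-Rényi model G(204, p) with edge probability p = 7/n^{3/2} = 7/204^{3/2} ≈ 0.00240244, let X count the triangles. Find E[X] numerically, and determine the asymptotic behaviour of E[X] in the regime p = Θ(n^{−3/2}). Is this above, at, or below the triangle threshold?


Number of potential triangles: C(204, 3) = 1394204.
Each occurs with probability p³ ≈ (0.00240244)³ ≈ 1.38662289e-08.
By linearity: E[X] = C(204, 3)·p³ ≈ 1394204 · 1.38662289e-08 ≈ 0.019332.
Since α = 3/2 > 1, p = c/n^{3/2} = o(1/n) is below the triangle threshold p ~ 1/n. Asymptotically E[X] ~ (c³/6)·n^{3(1−α)} = (7³/6)·n^{-1.5} → 0, so by Markov's inequality G has no triangles w.h.p.

E[X] ≈ 0.019332; in regime p = Θ(1/n^{3/2}) E[X] tends to 0 (below the triangle threshold p ~ 1/n).


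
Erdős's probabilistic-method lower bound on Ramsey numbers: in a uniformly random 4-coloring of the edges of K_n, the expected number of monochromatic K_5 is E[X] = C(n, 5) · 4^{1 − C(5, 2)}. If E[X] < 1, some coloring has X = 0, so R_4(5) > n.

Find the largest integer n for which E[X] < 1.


We need C(n, 5) · 4^{1 − 10} < 1, i.e. C(n, 5) < 4^{10 − 1} = 262144.
Check values of n near the boundary:
  n = 31: C(31, 5) = 169911; 169911 < 262144? YES
  n = 32: C(32, 5) = 201376; 201376 < 262144? YES
  n = 33: C(33, 5) = 237336; 237336 < 262144? YES
  n = 34: C(34, 5) = 278256; 278256 < 262144? NO
  n = 35: C(35, 5) = 324632; 324632 < 262144? NO
  n = 36: C(36, 5) = 376992; 376992 < 262144? NO
The largest n with C(n, 5) < 262144 is n = 33 (where E[X] = 29667/32768 ≈ 0.905365). Hence R_4(5) > 33, i.e. R_4(5) ≥ 34.

Largest n = 33; hence R_4(5) > 33.


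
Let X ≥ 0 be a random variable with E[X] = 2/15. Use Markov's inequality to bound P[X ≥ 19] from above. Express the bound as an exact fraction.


μ = E[X] = 2/15, a = 19.
Markov: P[X ≥ 19] ≤ μ/a = (2/15)/19 = 2/285.
Numerically: ≈ 0.007.
(Since a = 19 > μ = 0.133, the bound 2/285 is < 1 and informative.)

P[X ≥ 19] ≤ 2/285 ≈ 0.007.


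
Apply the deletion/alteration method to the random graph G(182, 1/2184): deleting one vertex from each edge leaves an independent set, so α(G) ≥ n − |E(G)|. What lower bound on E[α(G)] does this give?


E[|E(G)|] = C(182, 2)·p = 16471 · (1/2184) = 181/24.
E[α(G)] ≥ n − E[|E(G)|] = 182 − 181/24 = 4187/24.
Numerically: ≈ 174.45833.
(This is only a lower bound; the true E[α(G)] may be larger.)

E[α(G)] ≥ 4187/24 ≈ 174.45833.


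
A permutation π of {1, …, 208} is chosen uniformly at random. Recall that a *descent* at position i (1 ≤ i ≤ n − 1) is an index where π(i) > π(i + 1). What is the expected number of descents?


Write X = Σ X_I over i = 1, …, 207, with X_I the indicator of one descent.
There are 207 indicators.
For each fixed i, the pair (π(i), π(i+1)) is a uniformly random ordered pair of distinct values from {1, …, 208}; by symmetry P[π(i) > π(i+1)] = 1/2.
By linearity: E[X] = 207 · (1/2) = (208 − 1) · (1/2) = 207/2 ≈ 103.5000.

E[X] = 207/2 = 103.5000.


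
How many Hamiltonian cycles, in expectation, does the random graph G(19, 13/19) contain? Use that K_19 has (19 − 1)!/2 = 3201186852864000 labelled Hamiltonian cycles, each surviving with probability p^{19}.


K_19 has (19 − 1)!/2 = 3201186852864000 labelled Hamiltonian cycles.
For each such Hamiltonian cycle H, let X_H = 1 if all 19 edges of H are present in G. Then P[X_H = 1] = p^{19} = (13/19)^{19} = 1461920290375446110677/1978419655660313589123979.
By linearity: E[X] = Σ_H E[X_H] = 3201186852864000 · p^{19} = 3201186852864000 · 1461920290375446110677/1978419655660313589123979 = 4679880013484999364018134658428928000/1978419655660313589123979.
Numerically: E[X] ≈ 2.365e+12.

E[X] = 3201186852864000 · (13/19)^{19} = 4679880013484999364018134658428928000/1978419655660313589123979 ≈ 2.365e+12.


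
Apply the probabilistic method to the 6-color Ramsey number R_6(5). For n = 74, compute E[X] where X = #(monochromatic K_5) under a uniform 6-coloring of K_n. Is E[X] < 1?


E[X] = C(74, 5) · 6^{1 − 10} = 16108764 · 6^{−9} = 16108764/10077696.
As a reduced fraction: E[X] = 1342397/839808 ≈ 1.59846.
Is E[X] < 1? NO.
Since E[X] ≥ 1, the first-moment bound is inconclusive at n = 74; it does NOT by itself certify R_6(5) > 74.

E[X] = 1342397/839808 ≈ 1.59846; E[X] ≥ 1; first-moment method inconclusive here.


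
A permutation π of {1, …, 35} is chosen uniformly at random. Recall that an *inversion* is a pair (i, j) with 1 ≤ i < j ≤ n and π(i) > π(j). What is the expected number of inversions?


Write X = Σ X_I over the C(35, 2) = 595 pairs i < j, with X_I the indicator of one inversion.
There are 595 indicators.
For each fixed pair i < j, the values π(i) and π(j) are two distinct elements of {1, …, 35} in uniformly random order; by symmetry P[π(i) > π(j)] = 1/2.
By linearity: E[X] = 595 · (1/2) = C(35, 2) · (1/2) = 595/2 = 595/2 ≈ 297.50000.

E[X] = 595/2 = 297.50000.


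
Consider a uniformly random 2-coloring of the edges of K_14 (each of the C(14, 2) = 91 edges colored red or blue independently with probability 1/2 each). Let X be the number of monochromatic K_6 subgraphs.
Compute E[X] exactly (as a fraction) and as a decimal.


Let X = Σ_S X_S over the C(14, 6) = 3003 subsets S of size 6, where X_S = 1 if the K_6 on S is monochromatic.
For a fixed S, the K_6 on S has C(6, 2) = 15 edges. P[all 15 edges red] = (1/2)^15, and likewise for blue, so P[monochromatic] = 2·(1/2)^15 = 2^{1 − 15} = 1/16384.
By linearity of expectation: E[X] = C(14, 6) · 2^{1 − 15} = 3003 · 1/16384 = 3003/16384.
Numerically: E[X] ≈ 0.18329.

E[X] = C(14,6)·2^(1−C(6,2)) = 3003/16384 ≈ 0.18329.


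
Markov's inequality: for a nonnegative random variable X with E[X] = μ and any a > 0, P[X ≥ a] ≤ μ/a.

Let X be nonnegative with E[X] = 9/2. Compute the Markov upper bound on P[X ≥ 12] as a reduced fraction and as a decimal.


μ = E[X] = 9/2, a = 12.
Markov: P[X ≥ 12] ≤ μ/a = (9/2)/12 = 3/8.
Numerically: ≈ 0.375.
(Since a = 12 > μ = 4.500, the bound 3/8 is < 1 and informative.)

P[X ≥ 12] ≤ 3/8 ≈ 0.375.


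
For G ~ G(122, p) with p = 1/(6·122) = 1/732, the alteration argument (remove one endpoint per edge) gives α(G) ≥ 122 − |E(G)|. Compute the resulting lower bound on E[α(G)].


E[|E(G)|] = C(122, 2)·p = 7381 · (1/732) = 121/12.
E[α(G)] ≥ n − E[|E(G)|] = 122 − 121/12 = 1343/12.
Numerically: ≈ 111.917.
(This is only a lower bound; the true E[α(G)] may be larger.)

E[α(G)] ≥ 1343/12 ≈ 111.917.


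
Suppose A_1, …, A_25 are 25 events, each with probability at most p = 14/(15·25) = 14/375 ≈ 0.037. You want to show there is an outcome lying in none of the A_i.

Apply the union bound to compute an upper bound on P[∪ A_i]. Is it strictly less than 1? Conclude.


Union bound: P[∪_{i=1}^{25} A_i] ≤ Σ_i P[A_i] ≤ 25·p = 25·(14/375) = 14/15.
Numerically: 14/15 ≈ 0.933.
Is 14/15 < 1? YES.
Since P[∪ A_i] ≤ 14/15 < 1, the complement has P[∩ A_i^c] ≥ 1 − 14/15 = 1/15 > 0, so some outcome avoids every A_i.

25·p = 14/15 ≈ 0.933; existence CERTIFIED by the union bound.


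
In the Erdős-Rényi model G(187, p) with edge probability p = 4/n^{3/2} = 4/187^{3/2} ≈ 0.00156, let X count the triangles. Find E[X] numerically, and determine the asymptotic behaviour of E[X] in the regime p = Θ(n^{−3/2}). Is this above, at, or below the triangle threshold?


Number of potential triangles: C(187, 3) = 1072445.
Each occurs with probability p³ ≈ (0.00156)³ ≈ 3.82730e-09.
By linearity: E[X] = C(187, 3)·p³ ≈ 1072445 · 3.82730e-09 ≈ 0.004.
Since α = 3/2 > 1, p = c/n^{3/2} = o(1/n) is below the triangle threshold p ~ 1/n. Asymptotically E[X] ~ (c³/6)·n^{3(1−α)} = (4³/6)·n^{-1.5} → 0, so by Markov's inequality G has no triangles w.h.p.

E[X] ≈ 0.004; in regime p = Θ(1/n^{3/2}) E[X] tends to 0 (below the triangle threshold p ~ 1/n).


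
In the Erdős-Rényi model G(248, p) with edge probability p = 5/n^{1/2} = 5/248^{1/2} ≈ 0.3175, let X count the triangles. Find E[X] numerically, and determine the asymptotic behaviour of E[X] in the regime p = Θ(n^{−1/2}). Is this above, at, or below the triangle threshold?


Number of potential triangles: C(248, 3) = 2511496.
Each occurs with probability p³ ≈ (0.3175)³ ≈ 3.20060804e-02.
By linearity: E[X] = C(248, 3)·p³ ≈ 2511496 · 3.20060804e-02 ≈ 80383.142883.
Since α = 1/2 < 1, p = c/n^{1/2} ≫ 1/n is above the triangle threshold p ~ 1/n. Asymptotically E[X] ~ (c³/6)·n^{3(1−α)} = (5³/6)·n^{1.5} → ∞; triangles are abundant w.h.p.

E[X] ≈ 80383.142883; in regime p = Θ(1/n^{1/2}) E[X] diverges (above the triangle threshold p ~ 1/n).


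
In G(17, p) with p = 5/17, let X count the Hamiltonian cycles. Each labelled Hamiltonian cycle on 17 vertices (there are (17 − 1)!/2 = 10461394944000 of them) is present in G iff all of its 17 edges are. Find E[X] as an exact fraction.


K_17 has (17 − 1)!/2 = 10461394944000 labelled Hamiltonian cycles.
For each such Hamiltonian cycle H, let X_H = 1 if all 17 edges of H are present in G. Then P[X_H = 1] = p^{17} = (5/17)^{17} = 762939453125/827240261886336764177.
By linearity: E[X] = Σ_H E[X_H] = 10461394944000 · p^{17} = 10461394944000 · 762939453125/827240261886336764177 = 7981410937500000000000000/827240261886336764177.
Numerically: E[X] ≈ 9.65e+03.

E[X] = 10461394944000 · (5/17)^{17} = 7981410937500000000000000/827240261886336764177 ≈ 9.65e+03.


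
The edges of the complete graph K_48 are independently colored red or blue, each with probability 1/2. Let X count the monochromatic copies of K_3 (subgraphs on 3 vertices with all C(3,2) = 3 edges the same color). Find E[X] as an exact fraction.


Let X = Σ_S X_S over the C(48, 3) = 17296 subsets S of size 3, where X_S = 1 if the K_3 on S is monochromatic.
For a fixed S, the K_3 on S has C(3, 2) = 3 edges. P[all 3 edges red] = (1/2)^3, and likewise for blue, so P[monochromatic] = 2·(1/2)^3 = 2^{1 − 3} = 1/4.
By linearity of expectation: E[X] = C(48, 3) · 2^{1 − 3} = 17296 · 1/4 = 4324.
Numerically: E[X] ≈ 4324.0000.

E[X] = C(48,3)·2^(1−C(3,2)) = 4324 ≈ 4324.0000.


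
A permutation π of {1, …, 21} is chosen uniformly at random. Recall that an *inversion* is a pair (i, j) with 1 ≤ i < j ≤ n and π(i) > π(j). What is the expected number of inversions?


Write X = Σ X_I over the C(21, 2) = 210 pairs i < j, with X_I the indicator of one inversion.
There are 210 indicators.
For each fixed pair i < j, the values π(i) and π(j) are two distinct elements of {1, …, 21} in uniformly random order; by symmetry P[π(i) > π(j)] = 1/2.
By linearity: E[X] = 210 · (1/2) = C(21, 2) · (1/2) = 210/2 = 105 ≈ 105.000.

E[X] = 105 = 105.000.


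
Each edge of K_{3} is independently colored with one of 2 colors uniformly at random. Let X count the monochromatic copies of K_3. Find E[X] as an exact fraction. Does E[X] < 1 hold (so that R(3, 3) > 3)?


E[X] = C(3, 3) · 2^{1 − 3} = 1 · 2^{−2} = 1/4.
As a reduced fraction: E[X] = 1/4 ≈ 0.2500000.
Is E[X] < 1? YES.
Since E[X] < 1, there exists a 2-coloring of K_{3} with no monochromatic K_3; hence R(3, 3) > 3.

E[X] = 1/4 ≈ 0.2500000; E[X] < 1, so R(3, 3) > 3.


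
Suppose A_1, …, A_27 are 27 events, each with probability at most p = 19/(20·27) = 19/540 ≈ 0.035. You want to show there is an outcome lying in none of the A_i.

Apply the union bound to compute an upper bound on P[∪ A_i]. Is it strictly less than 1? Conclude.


Union bound: P[∪_{i=1}^{27} A_i] ≤ Σ_i P[A_i] ≤ 27·p = 27·(19/540) = 19/20.
Numerically: 19/20 ≈ 0.950.
Is 19/20 < 1? YES.
Since P[∪ A_i] ≤ 19/20 < 1, the complement has P[∩ A_i^c] ≥ 1 − 19/20 = 1/20 > 0, so some outcome avoids every A_i.

27·p = 19/20 ≈ 0.950; existence CERTIFIED by the union bound.


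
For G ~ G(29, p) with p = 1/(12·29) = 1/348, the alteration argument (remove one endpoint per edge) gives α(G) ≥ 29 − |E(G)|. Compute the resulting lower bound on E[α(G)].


E[|E(G)|] = C(29, 2)·p = 406 · (1/348) = 7/6.
E[α(G)] ≥ n − E[|E(G)|] = 29 − 7/6 = 167/6.
Numerically: ≈ 27.8333.
(This is only a lower bound; the true E[α(G)] may be larger.)

E[α(G)] ≥ 167/6 ≈ 27.8333.


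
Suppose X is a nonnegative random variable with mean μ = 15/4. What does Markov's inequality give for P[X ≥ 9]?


μ = E[X] = 15/4, a = 9.
Markov: P[X ≥ 9] ≤ μ/a = (15/4)/9 = 5/12.
Numerically: ≈ 0.417.
(Since a = 9 > μ = 3.750, the bound 5/12 is < 1 and informative.)

P[X ≥ 9] ≤ 5/12 ≈ 0.417.


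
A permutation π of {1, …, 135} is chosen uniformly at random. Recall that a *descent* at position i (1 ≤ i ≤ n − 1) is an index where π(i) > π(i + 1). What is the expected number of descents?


Write X = Σ X_I over i = 1, …, 134, with X_I the indicator of one descent.
There are 134 indicators.
For each fixed i, the pair (π(i), π(i+1)) is a uniformly random ordered pair of distinct values from {1, …, 135}; by symmetry P[π(i) > π(i+1)] = 1/2.
By linearity: E[X] = 134 · (1/2) = (135 − 1) · (1/2) = 67 ≈ 67.000.

E[X] = 67 = 67.000.


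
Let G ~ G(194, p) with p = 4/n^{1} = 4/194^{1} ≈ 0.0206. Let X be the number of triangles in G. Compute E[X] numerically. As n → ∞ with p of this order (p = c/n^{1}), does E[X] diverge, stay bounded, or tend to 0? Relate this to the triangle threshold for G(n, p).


Number of potential triangles: C(194, 3) = 1198144.
Each occurs with probability p³ ≈ (0.0206)³ ≈ 8.76546e-06.
By linearity: E[X] = C(194, 3)·p³ ≈ 1198144 · 8.76546e-06 ≈ 10.502.
Here α = 1, so p = 4/n is exactly at the triangle threshold p ~ 1/n. Asymptotically E[X] → c³/6 = 4³/6 = 32/3 ≈ 10.667, a bounded constant. In this regime the triangle count is asymptotically Poisson(c³/6).

E[X] ≈ 10.502; in regime p = Θ(1/n^{1}) E[X] stays bounded (at the triangle threshold p ~ 1/n).


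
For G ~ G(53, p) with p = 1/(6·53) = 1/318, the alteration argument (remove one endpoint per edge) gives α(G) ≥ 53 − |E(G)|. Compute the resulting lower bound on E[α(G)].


E[|E(G)|] = C(53, 2)·p = 1378 · (1/318) = 13/3.
E[α(G)] ≥ n − E[|E(G)|] = 53 − 13/3 = 146/3.
Numerically: ≈ 48.666667.
(This is only a lower bound; the true E[α(G)] may be larger.)

E[α(G)] ≥ 146/3 ≈ 48.666667.


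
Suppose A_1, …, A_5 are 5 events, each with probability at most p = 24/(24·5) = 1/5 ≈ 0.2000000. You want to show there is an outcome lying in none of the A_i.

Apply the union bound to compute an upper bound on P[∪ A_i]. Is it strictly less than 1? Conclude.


Union bound: P[∪_{i=1}^{5} A_i] ≤ Σ_i P[A_i] ≤ 5·p = 5·(1/5) = 1.
Numerically: 1 ≈ 1.0000000.
Is 1 < 1? NO.
Since the bound 1 is ≥ 1, the union bound is uninformative here; it does NOT by itself certify existence.

5·p = 1 ≈ 1.0000000; existence NOT certified by the union bound.


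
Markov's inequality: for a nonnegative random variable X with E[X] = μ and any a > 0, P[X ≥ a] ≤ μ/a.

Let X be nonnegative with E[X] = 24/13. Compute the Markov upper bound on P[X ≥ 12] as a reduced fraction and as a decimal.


μ = E[X] = 24/13, a = 12.
Markov: P[X ≥ 12] ≤ μ/a = (24/13)/12 = 2/13.
Numerically: ≈ 0.153846.
(Since a = 12 > μ = 1.846154, the bound 2/13 is < 1 and informative.)

P[X ≥ 12] ≤ 2/13 ≈ 0.153846.


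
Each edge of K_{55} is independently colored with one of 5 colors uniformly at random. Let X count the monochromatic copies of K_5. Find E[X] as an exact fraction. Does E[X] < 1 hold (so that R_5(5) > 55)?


E[X] = C(55, 5) · 5^{1 − 10} = 3478761 · 5^{−9} = 3478761/1953125.
As a reduced fraction: E[X] = 3478761/1953125 ≈ 1.7811.
Is E[X] < 1? NO.
Since E[X] ≥ 1, the first-moment bound is inconclusive at n = 55; it does NOT by itself certify R_5(5) > 55.

E[X] = 3478761/1953125 ≈ 1.7811; E[X] ≥ 1; first-moment method inconclusive here.


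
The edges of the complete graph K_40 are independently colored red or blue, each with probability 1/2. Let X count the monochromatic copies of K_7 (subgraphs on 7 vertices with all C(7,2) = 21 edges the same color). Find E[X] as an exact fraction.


Let X = Σ_S X_S over the C(40, 7) = 18643560 subsets S of size 7, where X_S = 1 if the K_7 on S is monochromatic.
For a fixed S, the K_7 on S has C(7, 2) = 21 edges. P[all 21 edges red] = (1/2)^21, and likewise for blue, so P[monochromatic] = 2·(1/2)^21 = 2^{1 − 21} = 1/1048576.
Summing: E[X] = C(40, 7) · 2^{1 − 21} = 18643560 · 1/1048576 = 2330445/131072.
Numerically: E[X] ≈ 17.7799.

E[X] = C(40,7)·2^(1−C(7,2)) = 2330445/131072 ≈ 17.7799.
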